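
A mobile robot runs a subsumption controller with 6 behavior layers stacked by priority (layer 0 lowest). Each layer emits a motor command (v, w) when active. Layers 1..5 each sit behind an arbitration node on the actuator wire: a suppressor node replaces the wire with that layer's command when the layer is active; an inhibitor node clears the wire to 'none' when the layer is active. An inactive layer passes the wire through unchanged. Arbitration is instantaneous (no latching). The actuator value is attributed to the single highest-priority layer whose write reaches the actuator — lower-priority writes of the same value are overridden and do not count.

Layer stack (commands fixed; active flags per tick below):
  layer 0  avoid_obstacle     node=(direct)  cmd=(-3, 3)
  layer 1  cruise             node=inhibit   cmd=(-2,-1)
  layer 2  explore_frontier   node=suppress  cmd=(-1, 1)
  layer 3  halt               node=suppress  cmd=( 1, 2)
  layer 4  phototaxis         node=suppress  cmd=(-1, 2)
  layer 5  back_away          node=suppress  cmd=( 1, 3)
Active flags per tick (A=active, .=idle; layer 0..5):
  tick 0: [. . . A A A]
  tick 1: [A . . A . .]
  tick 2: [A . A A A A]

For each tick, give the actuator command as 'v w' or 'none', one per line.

tick 0:
  layer 0 (avoid_obstacle) idle — none
  layer 1 (cruise) idle — unchanged: none
  layer 2 (explore_frontier) idle — unchanged: none
  layer 3 (halt) active — suppresses: (1, 2)
  layer 4 (phototaxis) active — suppresses: (-1, 2)
  layer 5 (back_away) active — suppresses: (1, 3)
  → actuator (1, 3)
tick 1:
  layer 0 (avoid_obstacle) active — direct: (-3, 3)
  layer 1 (cruise) idle — unchanged: (-3, 3)
  layer 2 (explore_frontier) idle — unchanged: (-3, 3)
  layer 3 (halt) active — suppresses: (1, 2)
  layer 4 (phototaxis) idle — unchanged: (1, 2)
  layer 5 (back_away) idle — unchanged: (1, 2)
  → actuator (1, 2)
tick 2:
  layer 0 (avoid_obstacle) active — direct: (-3, 3)
  layer 1 (cruise) idle — unchanged: (-3, 3)
  layer 2 (explore_frontier) active — suppresses: (-1, 1)
  layer 3 (halt) active — suppresses: (1, 2)
  layer 4 (phototaxis) active — suppresses: (-1, 2)
  layer 5 (back_away) active — suppresses: (1, 3)
  → actuator (1, 3)

1 3
1 2
1 3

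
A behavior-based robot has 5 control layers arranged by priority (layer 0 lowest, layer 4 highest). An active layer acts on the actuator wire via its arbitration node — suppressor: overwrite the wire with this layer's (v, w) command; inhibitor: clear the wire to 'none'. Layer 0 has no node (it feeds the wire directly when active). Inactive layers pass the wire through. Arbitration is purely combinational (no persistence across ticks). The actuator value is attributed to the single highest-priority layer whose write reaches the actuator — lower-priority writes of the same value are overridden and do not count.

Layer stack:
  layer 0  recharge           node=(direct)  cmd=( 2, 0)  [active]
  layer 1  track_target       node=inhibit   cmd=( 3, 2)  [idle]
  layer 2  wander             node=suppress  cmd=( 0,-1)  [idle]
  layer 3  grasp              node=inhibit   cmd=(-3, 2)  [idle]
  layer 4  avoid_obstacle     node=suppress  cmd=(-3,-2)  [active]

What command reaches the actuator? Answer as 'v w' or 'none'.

-3 -2

layer 0 (recharge) active — direct: (2, 0)
layer 1 (track_target) idle — unchanged: (2, 0)
layer 2 (wander) idle — unchanged: (2, 0)
layer 3 (grasp) idle — unchanged: (2, 0)
layer 4 (avoid_obstacle) active — suppresses: (-3, -2)
→ actuator (-3, -2)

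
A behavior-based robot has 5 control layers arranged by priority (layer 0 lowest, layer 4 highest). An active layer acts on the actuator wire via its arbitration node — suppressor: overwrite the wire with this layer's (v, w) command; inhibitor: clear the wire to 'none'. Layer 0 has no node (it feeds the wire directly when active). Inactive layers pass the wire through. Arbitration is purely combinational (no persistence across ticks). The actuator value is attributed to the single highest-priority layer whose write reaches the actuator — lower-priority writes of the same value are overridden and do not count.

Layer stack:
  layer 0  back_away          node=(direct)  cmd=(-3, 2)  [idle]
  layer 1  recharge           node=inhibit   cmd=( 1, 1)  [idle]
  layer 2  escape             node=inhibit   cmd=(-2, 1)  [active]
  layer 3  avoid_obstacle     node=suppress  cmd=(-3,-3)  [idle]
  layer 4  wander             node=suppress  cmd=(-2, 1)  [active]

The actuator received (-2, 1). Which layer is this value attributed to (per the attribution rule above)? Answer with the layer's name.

[0] back_away off; wire := none
[1] recharge off; pass none
[2] escape on (inhibit); wire := none
[3] avoid_obstacle off; pass none
[4] wander on (suppress); wire := (-2, 1)
output (-2, 1)
last writer: layer 4 = wander

wander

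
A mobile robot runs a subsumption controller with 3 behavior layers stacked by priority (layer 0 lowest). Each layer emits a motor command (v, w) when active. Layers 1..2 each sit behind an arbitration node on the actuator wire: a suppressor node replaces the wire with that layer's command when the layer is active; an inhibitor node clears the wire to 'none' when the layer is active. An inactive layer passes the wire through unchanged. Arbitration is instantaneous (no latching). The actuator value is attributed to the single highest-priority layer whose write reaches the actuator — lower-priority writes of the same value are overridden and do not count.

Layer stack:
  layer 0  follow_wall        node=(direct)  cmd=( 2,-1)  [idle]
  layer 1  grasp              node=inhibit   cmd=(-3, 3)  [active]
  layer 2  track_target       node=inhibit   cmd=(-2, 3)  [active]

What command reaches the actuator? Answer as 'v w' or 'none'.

none

layer 0 (follow_wall) idle — none
layer 1 (grasp) active — inhibits: none
layer 2 (track_target) active — inhibits: none
→ actuator none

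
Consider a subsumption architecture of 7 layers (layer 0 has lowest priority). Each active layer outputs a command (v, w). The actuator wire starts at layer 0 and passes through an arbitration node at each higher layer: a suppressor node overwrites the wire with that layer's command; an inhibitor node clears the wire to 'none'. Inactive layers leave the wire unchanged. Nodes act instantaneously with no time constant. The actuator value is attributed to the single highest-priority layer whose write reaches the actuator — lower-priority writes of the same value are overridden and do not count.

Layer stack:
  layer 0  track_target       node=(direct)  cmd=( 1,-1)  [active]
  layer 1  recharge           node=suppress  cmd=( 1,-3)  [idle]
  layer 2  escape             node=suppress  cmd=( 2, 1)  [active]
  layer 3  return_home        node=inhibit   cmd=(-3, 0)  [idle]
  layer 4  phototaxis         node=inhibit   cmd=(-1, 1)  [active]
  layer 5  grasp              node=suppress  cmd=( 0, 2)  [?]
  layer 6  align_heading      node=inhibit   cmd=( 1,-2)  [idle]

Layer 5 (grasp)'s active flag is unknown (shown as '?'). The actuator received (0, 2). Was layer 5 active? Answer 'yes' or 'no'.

yes

If layer 5 is active=yes:
  actuator would be (0, 2)
If layer 5 is active=no:
  actuator would be none
Observed (0, 2), so layer 5 was active.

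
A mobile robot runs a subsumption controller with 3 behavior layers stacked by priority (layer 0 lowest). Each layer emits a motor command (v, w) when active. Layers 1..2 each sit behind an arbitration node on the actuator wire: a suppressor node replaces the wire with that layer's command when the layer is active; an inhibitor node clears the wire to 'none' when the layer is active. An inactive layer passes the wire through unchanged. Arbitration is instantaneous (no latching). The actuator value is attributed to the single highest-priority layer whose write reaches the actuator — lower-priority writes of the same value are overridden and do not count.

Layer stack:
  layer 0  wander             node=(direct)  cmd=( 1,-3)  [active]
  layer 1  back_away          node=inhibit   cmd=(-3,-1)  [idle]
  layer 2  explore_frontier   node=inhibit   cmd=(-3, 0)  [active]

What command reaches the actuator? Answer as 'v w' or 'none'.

L0 wander: active, feeds wire = (1, -3)
L1 back_away: idle → wire stays (1, -3)
L2 explore_frontier: active, inhibitor → wire = none
actuator = none

none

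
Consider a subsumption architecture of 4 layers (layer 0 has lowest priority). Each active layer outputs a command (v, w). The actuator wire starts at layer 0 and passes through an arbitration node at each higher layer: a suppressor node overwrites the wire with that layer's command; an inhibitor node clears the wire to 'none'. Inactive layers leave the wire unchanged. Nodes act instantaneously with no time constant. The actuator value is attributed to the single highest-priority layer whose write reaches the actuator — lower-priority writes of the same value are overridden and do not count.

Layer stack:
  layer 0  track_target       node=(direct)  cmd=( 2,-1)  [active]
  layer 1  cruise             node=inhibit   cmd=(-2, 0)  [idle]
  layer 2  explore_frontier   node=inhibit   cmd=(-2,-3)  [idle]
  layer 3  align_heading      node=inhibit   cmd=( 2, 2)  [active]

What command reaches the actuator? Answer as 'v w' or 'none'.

L0 track_target: active, feeds wire = (2, -1)
L1 cruise: idle → wire stays (2, -1)
L2 explore_frontier: idle → wire stays (2, -1)
L3 align_heading: active, inhibitor → wire = none
actuator = none

none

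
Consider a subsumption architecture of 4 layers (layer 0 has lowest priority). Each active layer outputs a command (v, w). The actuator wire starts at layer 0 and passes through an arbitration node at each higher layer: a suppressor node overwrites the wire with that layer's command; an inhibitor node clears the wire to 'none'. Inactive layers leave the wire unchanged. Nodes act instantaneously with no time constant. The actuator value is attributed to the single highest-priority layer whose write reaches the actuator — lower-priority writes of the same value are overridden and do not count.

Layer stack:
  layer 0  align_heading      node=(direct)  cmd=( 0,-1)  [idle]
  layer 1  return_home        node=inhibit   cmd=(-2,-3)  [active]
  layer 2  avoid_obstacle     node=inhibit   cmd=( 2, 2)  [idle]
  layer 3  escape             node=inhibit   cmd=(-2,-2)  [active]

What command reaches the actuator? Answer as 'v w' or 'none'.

none

L0 align_heading: idle → wire = none
L1 return_home: active, inhibitor → wire = none
L2 avoid_obstacle: idle → wire stays none
L3 escape: active, inhibitor → wire = none
actuator = none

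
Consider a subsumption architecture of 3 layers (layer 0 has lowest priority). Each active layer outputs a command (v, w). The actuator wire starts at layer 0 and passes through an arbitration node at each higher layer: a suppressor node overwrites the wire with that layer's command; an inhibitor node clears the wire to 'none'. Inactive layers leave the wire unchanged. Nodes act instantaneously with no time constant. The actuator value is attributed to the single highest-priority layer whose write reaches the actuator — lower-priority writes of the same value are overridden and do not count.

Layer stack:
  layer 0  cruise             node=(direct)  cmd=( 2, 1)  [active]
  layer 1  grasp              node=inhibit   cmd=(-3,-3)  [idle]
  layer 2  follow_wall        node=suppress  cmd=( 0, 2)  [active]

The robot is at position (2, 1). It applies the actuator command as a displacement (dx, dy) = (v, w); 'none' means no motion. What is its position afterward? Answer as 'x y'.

2 3

[0] cruise on; wire := (2, 1)
[1] grasp off; pass (2, 1)
[2] follow_wall on (suppress); wire := (0, 2)
output (0, 2)
position: (2, 1) + (0, 2) = (2, 3)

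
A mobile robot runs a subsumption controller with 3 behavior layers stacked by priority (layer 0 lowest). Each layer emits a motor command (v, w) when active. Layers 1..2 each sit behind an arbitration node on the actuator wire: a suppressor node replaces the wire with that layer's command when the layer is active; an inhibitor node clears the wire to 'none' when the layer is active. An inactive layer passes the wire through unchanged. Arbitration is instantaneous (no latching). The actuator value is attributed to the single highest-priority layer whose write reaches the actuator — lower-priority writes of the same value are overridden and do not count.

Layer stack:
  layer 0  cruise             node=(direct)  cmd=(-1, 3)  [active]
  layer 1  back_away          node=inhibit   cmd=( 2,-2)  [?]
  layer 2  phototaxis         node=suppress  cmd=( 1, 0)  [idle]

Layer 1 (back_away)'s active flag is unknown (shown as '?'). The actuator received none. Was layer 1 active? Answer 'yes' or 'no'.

yes

If layer 1 is active=yes:
  actuator would be none
If layer 1 is active=no:
  actuator would be (-1, 3)
Observed none, so layer 1 was active.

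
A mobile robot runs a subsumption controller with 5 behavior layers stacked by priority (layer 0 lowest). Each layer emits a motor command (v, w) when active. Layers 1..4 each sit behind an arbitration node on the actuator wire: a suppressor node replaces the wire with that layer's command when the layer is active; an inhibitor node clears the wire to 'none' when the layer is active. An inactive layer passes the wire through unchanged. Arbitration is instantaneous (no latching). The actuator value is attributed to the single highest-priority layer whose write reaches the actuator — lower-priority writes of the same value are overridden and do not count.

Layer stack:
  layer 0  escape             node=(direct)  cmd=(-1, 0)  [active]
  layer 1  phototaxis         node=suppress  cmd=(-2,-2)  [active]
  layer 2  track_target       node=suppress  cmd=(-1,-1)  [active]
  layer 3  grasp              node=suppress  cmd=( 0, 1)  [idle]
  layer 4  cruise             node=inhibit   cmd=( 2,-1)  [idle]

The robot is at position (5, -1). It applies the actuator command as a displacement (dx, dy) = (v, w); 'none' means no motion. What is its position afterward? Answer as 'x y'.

[0] escape on; wire := (-1, 0)
[1] phototaxis on (suppress); wire := (-2, -2)
[2] track_target on (suppress); wire := (-1, -1)
[3] grasp off; pass (-1, -1)
[4] cruise off; pass (-1, -1)
output (-1, -1)
position: (5, -1) + (-1, -1) = (4, -2)

4 -2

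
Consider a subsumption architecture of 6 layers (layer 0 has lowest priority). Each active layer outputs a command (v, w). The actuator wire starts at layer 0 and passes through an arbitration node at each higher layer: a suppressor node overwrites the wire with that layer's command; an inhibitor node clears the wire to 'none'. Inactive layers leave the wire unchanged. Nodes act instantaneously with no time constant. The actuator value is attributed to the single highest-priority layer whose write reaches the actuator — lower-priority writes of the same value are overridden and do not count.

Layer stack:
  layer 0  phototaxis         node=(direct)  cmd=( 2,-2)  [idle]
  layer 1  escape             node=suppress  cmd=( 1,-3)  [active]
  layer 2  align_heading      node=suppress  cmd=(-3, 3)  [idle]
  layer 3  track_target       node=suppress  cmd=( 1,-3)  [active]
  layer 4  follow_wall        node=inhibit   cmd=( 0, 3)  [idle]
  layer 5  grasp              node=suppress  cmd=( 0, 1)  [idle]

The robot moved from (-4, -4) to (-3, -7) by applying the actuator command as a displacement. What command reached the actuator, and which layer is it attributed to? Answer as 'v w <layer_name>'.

displacement = (-3, -7) − (-4, -4) = (1, -3)
[0] phototaxis off; wire := none
[1] escape on (suppress); wire := (1, -3)
[2] align_heading off; pass (1, -3)
[3] track_target on (suppress); wire := (1, -3)
[4] follow_wall off; pass (1, -3)
[5] grasp off; pass (1, -3)
output (1, -3) — from layer 3 (track_target)

1 -3 track_target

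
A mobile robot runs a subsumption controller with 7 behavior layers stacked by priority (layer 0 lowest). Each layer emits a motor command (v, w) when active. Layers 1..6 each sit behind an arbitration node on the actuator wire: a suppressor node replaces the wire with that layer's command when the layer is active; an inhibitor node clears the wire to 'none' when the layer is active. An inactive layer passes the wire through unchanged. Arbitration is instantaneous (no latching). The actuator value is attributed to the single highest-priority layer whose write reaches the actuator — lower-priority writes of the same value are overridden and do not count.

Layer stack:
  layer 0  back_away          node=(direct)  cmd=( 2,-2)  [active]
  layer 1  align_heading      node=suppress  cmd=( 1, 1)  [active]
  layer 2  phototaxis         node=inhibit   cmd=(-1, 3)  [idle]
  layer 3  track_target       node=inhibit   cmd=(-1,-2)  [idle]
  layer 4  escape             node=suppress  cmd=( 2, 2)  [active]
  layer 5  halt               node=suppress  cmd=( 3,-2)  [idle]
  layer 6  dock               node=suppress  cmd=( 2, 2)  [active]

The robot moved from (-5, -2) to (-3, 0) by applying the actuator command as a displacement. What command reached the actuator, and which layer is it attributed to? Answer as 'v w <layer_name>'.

displacement = (-3, 0) − (-5, -2) = (2, 2)
L0 back_away: active, feeds wire = (2, -2)
L1 align_heading: active, suppressor → wire = (1, 1)
L2 phototaxis: idle → wire stays (1, 1)
L3 track_target: idle → wire stays (1, 1)
L4 escape: active, suppressor → wire = (2, 2)
L5 halt: idle → wire stays (2, 2)
L6 dock: active, suppressor → wire = (2, 2)
actuator = (2, 2) — from layer 6 (dock)

2 2 dock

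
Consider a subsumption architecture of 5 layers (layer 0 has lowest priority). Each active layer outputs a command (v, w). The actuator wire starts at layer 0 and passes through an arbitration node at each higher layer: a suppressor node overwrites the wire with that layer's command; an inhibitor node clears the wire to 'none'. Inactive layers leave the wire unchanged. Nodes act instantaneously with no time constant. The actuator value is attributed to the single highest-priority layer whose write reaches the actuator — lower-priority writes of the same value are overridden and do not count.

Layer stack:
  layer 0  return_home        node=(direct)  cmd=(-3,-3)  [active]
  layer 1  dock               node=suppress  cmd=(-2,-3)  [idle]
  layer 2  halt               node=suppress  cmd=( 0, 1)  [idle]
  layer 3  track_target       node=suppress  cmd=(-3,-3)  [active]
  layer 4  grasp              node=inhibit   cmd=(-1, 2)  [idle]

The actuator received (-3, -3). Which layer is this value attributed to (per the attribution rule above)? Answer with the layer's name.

track_target

[0] return_home on; wire := (-3, -3)
[1] dock off; pass (-3, -3)
[2] halt off; pass (-3, -3)
[3] track_target on (suppress); wire := (-3, -3)
[4] grasp off; pass (-3, -3)
output (-3, -3)
last writer: layer 3 = track_target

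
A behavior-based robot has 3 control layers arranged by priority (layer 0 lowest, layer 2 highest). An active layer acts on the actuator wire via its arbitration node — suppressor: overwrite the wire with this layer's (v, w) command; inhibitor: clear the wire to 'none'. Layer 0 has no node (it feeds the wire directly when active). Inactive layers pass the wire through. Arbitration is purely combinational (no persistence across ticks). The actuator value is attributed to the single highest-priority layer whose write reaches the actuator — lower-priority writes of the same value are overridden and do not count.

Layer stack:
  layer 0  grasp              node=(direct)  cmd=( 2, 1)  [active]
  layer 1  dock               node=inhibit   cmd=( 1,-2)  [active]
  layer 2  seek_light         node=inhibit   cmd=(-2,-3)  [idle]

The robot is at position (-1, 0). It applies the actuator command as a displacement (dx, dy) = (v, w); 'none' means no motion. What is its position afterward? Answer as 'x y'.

-1 0

[0] grasp on; wire := (2, 1)
[1] dock on (inhibit); wire := none
[2] seek_light off; pass none
output none
position: (-1, 0) + none = (-1, 0)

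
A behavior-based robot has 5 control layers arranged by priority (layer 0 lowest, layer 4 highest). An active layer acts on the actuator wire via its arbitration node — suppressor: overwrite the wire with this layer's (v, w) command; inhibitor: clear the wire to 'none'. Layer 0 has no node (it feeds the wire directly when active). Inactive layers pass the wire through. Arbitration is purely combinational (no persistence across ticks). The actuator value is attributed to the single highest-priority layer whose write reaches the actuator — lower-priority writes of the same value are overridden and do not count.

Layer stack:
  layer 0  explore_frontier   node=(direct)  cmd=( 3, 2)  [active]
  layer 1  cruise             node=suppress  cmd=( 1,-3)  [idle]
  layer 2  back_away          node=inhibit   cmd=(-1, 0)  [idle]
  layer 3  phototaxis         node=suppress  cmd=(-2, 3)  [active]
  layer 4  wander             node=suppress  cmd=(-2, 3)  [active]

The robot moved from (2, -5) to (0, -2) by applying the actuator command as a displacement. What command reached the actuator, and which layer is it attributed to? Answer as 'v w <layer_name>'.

-2 3 wander

displacement = (0, -2) − (2, -5) = (-2, 3)
layer 0 (explore_frontier) active — direct: (3, 2)
layer 1 (cruise) idle — unchanged: (3, 2)
layer 2 (back_away) idle — unchanged: (3, 2)
layer 3 (phototaxis) active — suppresses: (-2, 3)
layer 4 (wander) active — suppresses: (-2, 3)
→ actuator (-2, 3) — from layer 4 (wander)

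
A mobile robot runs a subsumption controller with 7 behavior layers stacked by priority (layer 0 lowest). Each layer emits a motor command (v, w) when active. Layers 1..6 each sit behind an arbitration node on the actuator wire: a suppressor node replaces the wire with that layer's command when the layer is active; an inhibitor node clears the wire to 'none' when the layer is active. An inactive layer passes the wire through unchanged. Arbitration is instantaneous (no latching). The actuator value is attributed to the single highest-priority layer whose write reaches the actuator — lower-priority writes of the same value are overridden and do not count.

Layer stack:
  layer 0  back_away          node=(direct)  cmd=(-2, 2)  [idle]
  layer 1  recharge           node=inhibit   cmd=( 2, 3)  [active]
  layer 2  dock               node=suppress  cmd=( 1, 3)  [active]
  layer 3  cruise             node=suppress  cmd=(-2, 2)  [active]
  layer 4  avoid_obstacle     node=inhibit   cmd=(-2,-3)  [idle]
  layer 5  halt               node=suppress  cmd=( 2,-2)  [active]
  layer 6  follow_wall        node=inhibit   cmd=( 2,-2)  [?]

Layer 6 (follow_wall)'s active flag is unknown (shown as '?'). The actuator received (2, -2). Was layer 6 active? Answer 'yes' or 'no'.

If layer 6 is active=yes:
  actuator would be none
If layer 6 is active=no:
  actuator would be (2, -2)
Observed (2, -2), so layer 6 was idle.

no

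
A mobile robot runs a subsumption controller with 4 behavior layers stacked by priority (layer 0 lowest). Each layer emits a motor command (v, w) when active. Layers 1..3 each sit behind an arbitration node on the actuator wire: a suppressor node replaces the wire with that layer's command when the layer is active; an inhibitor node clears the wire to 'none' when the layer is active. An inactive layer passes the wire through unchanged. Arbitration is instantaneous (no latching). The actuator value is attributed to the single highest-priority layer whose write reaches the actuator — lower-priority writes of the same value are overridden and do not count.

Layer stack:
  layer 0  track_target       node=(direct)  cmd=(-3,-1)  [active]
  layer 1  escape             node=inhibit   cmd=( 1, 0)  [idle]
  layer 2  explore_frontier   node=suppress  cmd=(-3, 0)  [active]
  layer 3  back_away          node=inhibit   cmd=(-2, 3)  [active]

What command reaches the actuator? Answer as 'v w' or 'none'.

none

[0] track_target on; wire := (-3, -1)
[1] escape off; pass (-3, -1)
[2] explore_frontier on (suppress); wire := (-3, 0)
[3] back_away on (inhibit); wire := none
output none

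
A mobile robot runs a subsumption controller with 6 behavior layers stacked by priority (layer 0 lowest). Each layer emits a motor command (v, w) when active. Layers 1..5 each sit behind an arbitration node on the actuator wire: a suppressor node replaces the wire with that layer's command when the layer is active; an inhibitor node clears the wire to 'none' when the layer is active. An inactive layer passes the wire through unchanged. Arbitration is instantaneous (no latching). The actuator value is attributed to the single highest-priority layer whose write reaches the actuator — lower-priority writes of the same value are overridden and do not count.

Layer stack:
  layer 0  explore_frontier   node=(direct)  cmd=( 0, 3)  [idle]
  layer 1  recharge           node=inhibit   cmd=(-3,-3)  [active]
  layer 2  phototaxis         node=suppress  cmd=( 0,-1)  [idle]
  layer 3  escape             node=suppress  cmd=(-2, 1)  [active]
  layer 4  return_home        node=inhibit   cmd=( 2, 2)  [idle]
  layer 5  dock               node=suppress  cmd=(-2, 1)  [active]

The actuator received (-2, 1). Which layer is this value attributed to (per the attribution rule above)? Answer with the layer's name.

dock

layer 0 (explore_frontier) idle — none
layer 1 (recharge) active — inhibits: none
layer 2 (phototaxis) idle — unchanged: none
layer 3 (escape) active — suppresses: (-2, 1)
layer 4 (return_home) idle — unchanged: (-2, 1)
layer 5 (dock) active — suppresses: (-2, 1)
→ actuator (-2, 1)
last writer: layer 5 = dock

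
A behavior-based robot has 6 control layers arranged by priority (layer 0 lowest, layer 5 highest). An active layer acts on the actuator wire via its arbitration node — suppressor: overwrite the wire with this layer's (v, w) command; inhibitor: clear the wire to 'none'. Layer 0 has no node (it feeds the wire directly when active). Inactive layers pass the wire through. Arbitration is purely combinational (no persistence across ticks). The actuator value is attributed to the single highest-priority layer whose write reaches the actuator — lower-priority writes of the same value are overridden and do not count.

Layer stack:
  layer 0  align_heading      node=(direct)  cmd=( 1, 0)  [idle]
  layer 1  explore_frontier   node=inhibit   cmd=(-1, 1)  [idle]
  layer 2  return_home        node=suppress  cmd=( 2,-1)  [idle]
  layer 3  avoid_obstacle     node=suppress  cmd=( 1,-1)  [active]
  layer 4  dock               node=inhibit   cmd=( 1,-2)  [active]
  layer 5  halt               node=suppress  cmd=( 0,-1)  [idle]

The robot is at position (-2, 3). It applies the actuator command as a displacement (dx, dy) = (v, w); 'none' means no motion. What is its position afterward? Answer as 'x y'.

-2 3

layer 0 (align_heading) idle — none
layer 1 (explore_frontier) idle — unchanged: none
layer 2 (return_home) idle — unchanged: none
layer 3 (avoid_obstacle) active — suppresses: (1, -1)
layer 4 (dock) active — inhibits: none
layer 5 (halt) idle — unchanged: none
→ actuator none
position: (-2, 3) + none = (-2, 3)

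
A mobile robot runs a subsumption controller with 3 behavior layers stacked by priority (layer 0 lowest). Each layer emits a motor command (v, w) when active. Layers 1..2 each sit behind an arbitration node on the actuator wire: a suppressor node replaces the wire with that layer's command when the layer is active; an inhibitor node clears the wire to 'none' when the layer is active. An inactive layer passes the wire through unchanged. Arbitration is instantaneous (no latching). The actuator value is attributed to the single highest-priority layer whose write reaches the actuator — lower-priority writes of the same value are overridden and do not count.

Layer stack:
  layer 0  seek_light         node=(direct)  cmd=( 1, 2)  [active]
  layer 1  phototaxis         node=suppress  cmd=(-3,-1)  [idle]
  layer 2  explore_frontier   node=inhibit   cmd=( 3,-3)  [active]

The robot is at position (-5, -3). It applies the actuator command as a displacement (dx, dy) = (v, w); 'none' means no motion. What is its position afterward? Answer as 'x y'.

-5 -3

layer 0 (seek_light) active — direct: (1, 2)
layer 1 (phototaxis) idle — unchanged: (1, 2)
layer 2 (explore_frontier) active — inhibits: none
→ actuator none
position: (-5, -3) + none = (-5, -3)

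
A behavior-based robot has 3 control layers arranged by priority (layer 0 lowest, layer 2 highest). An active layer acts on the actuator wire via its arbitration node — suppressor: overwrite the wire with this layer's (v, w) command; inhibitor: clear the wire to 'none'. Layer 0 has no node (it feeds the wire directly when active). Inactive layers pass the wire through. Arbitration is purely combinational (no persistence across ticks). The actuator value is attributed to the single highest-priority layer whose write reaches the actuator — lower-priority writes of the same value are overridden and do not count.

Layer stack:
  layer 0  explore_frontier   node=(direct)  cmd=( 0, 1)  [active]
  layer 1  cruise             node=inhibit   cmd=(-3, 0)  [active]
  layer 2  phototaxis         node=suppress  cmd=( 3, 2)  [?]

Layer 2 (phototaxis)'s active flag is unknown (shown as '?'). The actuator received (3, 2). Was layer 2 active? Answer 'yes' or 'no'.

If layer 2 is active=yes:
  actuator would be (3, 2)
If layer 2 is active=no:
  actuator would be none
Observed (3, 2), so layer 2 was active.

yes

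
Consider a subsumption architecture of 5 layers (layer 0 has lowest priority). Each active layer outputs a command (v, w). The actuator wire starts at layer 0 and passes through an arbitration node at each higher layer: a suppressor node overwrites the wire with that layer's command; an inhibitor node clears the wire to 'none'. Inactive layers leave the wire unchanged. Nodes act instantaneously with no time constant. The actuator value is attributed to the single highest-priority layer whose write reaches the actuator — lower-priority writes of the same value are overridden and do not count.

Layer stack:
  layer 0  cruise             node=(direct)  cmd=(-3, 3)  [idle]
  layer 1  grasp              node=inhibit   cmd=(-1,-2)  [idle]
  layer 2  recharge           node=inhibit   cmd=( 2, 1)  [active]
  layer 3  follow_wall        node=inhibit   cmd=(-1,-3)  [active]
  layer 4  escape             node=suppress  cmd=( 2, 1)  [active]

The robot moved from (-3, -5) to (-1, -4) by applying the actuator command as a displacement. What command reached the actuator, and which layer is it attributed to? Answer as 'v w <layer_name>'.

2 1 escape

displacement = (-1, -4) − (-3, -5) = (2, 1)
[0] cruise off; wire := none
[1] grasp off; pass none
[2] recharge on (inhibit); wire := none
[3] follow_wall on (inhibit); wire := none
[4] escape on (suppress); wire := (2, 1)
output (2, 1) — from layer 4 (escape)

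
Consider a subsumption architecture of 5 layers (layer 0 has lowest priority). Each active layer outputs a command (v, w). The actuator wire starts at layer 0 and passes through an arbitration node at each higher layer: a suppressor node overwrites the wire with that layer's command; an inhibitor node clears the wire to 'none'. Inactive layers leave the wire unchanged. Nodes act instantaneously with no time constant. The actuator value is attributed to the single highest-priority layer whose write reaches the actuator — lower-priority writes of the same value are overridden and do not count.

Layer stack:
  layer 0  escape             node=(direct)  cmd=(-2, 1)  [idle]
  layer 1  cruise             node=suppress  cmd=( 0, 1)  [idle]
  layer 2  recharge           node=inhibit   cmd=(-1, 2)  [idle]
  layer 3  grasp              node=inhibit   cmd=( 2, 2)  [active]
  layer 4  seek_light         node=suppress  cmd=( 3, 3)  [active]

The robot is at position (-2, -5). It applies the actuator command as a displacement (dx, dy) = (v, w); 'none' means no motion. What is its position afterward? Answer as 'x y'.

[0] escape off; wire := none
[1] cruise off; pass none
[2] recharge off; pass none
[3] grasp on (inhibit); wire := none
[4] seek_light on (suppress); wire := (3, 3)
output (3, 3)
position: (-2, -5) + (3, 3) = (1, -2)

1 -2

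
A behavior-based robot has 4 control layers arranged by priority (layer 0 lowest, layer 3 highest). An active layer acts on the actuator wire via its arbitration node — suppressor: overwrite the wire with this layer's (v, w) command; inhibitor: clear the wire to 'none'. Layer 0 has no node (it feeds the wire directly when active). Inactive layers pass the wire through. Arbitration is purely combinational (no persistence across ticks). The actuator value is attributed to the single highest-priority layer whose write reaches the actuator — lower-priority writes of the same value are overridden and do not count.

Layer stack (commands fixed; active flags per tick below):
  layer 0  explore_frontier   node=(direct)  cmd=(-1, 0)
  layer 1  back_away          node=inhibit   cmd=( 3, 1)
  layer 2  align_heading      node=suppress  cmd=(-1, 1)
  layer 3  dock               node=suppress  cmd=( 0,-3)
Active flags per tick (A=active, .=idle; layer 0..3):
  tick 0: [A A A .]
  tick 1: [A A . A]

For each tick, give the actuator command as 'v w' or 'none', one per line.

-1 1
0 -3

tick 0:
  L0 explore_frontier: active, feeds wire = (-1, 0)
  L1 back_away: active, inhibitor → wire = none
  L2 align_heading: active, suppressor → wire = (-1, 1)
  L3 dock: idle → wire stays (-1, 1)
  actuator = (-1, 1)
tick 1:
  L0 explore_frontier: active, feeds wire = (-1, 0)
  L1 back_away: active, inhibitor → wire = none
  L2 align_heading: idle → wire stays none
  L3 dock: active, suppressor → wire = (0, -3)
  actuator = (0, -3)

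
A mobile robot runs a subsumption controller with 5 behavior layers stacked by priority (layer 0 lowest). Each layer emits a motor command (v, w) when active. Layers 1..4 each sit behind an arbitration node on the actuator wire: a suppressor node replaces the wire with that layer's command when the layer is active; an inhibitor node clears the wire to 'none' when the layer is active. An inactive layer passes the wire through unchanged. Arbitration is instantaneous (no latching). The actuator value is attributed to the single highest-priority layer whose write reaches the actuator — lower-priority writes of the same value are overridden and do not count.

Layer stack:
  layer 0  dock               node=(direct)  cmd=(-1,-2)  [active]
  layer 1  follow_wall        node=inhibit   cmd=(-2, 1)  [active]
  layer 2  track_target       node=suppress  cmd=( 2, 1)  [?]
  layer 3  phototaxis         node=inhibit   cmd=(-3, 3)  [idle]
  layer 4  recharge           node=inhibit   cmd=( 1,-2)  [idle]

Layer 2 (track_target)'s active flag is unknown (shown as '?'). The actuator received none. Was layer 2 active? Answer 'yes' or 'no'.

no

If layer 2 is active=yes:
  actuator would be (2, 1)
If layer 2 is active=no:
  actuator would be none
Observed none, so layer 2 was idle.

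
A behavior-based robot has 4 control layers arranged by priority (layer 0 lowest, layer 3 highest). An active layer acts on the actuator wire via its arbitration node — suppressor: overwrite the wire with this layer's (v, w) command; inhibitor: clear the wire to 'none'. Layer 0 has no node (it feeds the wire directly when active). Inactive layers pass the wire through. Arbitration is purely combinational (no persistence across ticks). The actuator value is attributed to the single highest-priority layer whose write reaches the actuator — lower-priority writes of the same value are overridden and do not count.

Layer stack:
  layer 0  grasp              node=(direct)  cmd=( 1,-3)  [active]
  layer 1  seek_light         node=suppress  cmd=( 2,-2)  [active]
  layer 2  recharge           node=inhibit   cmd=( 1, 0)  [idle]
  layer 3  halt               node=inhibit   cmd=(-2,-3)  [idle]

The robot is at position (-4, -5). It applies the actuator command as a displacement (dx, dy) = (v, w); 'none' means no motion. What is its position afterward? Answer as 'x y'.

-2 -7

[0] grasp on; wire := (1, -3)
[1] seek_light on (suppress); wire := (2, -2)
[2] recharge off; pass (2, -2)
[3] halt off; pass (2, -2)
output (2, -2)
position: (-4, -5) + (2, -2) = (-2, -7)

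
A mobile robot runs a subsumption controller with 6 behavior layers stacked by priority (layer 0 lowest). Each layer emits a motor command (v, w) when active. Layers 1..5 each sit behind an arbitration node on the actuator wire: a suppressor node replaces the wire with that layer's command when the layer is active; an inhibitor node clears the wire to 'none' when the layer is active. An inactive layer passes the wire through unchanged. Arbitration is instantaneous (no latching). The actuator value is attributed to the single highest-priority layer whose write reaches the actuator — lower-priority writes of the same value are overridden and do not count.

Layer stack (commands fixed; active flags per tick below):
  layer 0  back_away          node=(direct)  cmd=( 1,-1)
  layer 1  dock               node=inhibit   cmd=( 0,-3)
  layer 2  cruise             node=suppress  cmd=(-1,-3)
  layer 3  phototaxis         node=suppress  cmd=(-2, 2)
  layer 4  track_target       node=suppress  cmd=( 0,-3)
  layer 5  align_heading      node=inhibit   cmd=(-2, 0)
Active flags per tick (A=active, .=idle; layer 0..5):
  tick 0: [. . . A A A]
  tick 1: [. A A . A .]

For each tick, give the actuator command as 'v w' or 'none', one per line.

tick 0:
  L0 back_away: idle → wire = none
  L1 dock: idle → wire stays none
  L2 cruise: idle → wire stays none
  L3 phototaxis: active, suppressor → wire = (-2, 2)
  L4 track_target: active, suppressor → wire = (0, -3)
  L5 align_heading: active, inhibitor → wire = none
  actuator = none
tick 1:
  L0 back_away: idle → wire = none
  L1 dock: active, inhibitor → wire = none
  L2 cruise: active, suppressor → wire = (-1, -3)
  L3 phototaxis: idle → wire stays (-1, -3)
  L4 track_target: active, suppressor → wire = (0, -3)
  L5 align_heading: idle → wire stays (0, -3)
  actuator = (0, -3)

none
0 -3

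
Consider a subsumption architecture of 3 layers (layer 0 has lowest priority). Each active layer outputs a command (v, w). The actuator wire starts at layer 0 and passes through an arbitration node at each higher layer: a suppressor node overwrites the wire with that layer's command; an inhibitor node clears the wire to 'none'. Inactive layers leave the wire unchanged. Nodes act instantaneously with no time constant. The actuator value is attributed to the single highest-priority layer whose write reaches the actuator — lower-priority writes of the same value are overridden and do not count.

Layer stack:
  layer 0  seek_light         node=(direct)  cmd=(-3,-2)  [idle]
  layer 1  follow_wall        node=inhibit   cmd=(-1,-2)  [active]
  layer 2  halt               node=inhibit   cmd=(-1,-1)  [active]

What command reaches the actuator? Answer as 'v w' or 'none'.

none

[0] seek_light off; wire := none
[1] follow_wall on (inhibit); wire := none
[2] halt on (inhibit); wire := none
output none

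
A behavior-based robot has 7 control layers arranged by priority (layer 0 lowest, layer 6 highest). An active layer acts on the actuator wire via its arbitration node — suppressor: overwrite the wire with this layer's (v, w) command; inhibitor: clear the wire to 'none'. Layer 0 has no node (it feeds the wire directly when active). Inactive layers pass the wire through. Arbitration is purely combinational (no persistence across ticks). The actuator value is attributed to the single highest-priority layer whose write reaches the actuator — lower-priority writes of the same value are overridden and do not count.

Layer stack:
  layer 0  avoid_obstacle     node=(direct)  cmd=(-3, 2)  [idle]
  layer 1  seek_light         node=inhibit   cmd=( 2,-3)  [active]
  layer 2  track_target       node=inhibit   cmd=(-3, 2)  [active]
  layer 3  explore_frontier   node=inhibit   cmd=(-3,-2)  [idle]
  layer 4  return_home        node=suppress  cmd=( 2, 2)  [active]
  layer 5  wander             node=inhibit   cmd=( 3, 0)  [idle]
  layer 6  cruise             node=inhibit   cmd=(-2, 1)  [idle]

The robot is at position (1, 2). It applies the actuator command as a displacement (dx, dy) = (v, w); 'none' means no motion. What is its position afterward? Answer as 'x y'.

layer 0 (avoid_obstacle) idle — none
layer 1 (seek_light) active — inhibits: none
layer 2 (track_target) active — inhibits: none
layer 3 (explore_frontier) idle — unchanged: none
layer 4 (return_home) active — suppresses: (2, 2)
layer 5 (wander) idle — unchanged: (2, 2)
layer 6 (cruise) idle — unchanged: (2, 2)
→ actuator (2, 2)
position: (1, 2) + (2, 2) = (3, 4)

3 4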